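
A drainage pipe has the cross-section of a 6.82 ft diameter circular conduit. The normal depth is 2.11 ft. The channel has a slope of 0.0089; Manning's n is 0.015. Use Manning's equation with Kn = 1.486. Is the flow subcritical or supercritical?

supercritical

For a circular section of diameter D = 6.82 ft at depth y = 2.11 ft, the central angle is θ = 2 arccos(1 − 2y/D) = 2.359 rad. Then A = (D²/8)(θ − sin θ) = 9.619 ft² and P = Dθ/2 = 8.045 ft.
Hydraulic radius R = A/P = 9.619/8.045 = 1.196 ft.
V = (1.486/n) R^(2/3) √S = (1.486/0.015) × 1.196^(2/3) × √0.0089 = 10.53 ft/s. Hydraulic depth D_h = A/T = 9.619/6.305 = 1.526 ft.
Froude number Fr = V/√(g·D_h) = 10.53/√(32.2×1.526) = 1.5, which is greater than 1, so the flow is supercritical.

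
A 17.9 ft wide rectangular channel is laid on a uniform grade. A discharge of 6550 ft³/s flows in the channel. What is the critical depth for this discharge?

For a rectangular channel, critical depth y_c = (q²/g)^(1/3) where q = Q/b = 6550/17.9 = 365.9 ft²/s.
So y_c = (365.9²/32.2)^(1/3) = 16.1 ft.

y_c = 16.1 ft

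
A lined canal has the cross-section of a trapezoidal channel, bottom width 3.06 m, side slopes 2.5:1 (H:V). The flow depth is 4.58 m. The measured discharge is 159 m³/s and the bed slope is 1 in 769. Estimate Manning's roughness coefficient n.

n = 0.027

With bottom width b = 3.06 m and side slope z = 2.5: A = (b + zy)y = (3.06 + 2.5×4.58)×4.58 = 66.46 m²; P = b + 2y√(1+z²) = 3.06 + 2×4.58×2.693 = 27.72 m.
Hydraulic radius R = A/P = 66.46/27.72 = 2.397 m.
Rearranging Manning's equation: n = (1/Q) A R^(2/3) S^(1/2) = (1/159) × 66.46 × 2.397^(2/3) × √0.0013 = 0.027.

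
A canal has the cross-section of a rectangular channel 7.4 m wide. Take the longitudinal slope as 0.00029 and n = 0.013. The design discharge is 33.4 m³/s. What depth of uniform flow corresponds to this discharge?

y_n = 2.6 m

Manning's equation rearranged: A R^(2/3) = nQ / (1·√S) = 0.013 × 33.4 / (√0.00029) = 25.5.
Try y = 2.26 m: A R^(2/3) = 20.96 — short.
Try y = 2.6 m: A R^(2/3) = 25.51 — ≈ 25.5.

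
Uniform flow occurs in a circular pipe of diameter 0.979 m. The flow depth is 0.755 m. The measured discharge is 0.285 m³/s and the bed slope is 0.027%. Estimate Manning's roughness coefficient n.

For a circular section of diameter D = 0.979 m at depth y = 0.755 m, the central angle is θ = 2 arccos(1 − 2y/D) = 4.288 rad. Then A = (D²/8)(θ − sin θ) = 0.6229 m² and P = Dθ/2 = 2.099 m.
Hydraulic radius R = A/P = 0.6229/2.099 = 0.2968 m.
Rearranging Manning's equation: n = (1/Q) A R^(2/3) S^(1/2) = (1/0.285) × 0.6229 × 0.2968^(2/3) × √0.00027 = 0.016.

n = 0.016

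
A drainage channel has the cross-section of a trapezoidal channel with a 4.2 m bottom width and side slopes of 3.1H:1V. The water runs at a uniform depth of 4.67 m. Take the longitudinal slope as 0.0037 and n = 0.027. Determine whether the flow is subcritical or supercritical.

With bottom width b = 4.2 m and side slope z = 3.1: A = (b + zy)y = (4.2 + 3.1×4.67)×4.67 = 87.22 m²; P = b + 2y√(1+z²) = 4.2 + 2×4.67×3.257 = 34.62 m.
Hydraulic radius R = A/P = 87.22/34.62 = 2.519 m.
V = (1/n) R^(2/3) √S = (1/0.027) × 2.519^(2/3) × √0.0037 = 4.171 m/s. Hydraulic depth D_h = A/T = 87.22/33.15 = 2.631 m.
Froude number Fr = V/√(g·D_h) = 4.171/√(9.81×2.631) = 0.821, which is less than 1, so the flow is subcritical.

subcritical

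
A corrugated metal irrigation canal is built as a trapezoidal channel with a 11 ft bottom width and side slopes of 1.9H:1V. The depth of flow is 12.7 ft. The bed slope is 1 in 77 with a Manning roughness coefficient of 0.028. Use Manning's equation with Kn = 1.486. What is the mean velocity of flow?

With bottom width b = 11 ft and side slope z = 1.9: A = (b + zy)y = (11 + 1.9×12.7)×12.7 = 446.2 ft²; P = b + 2y√(1+z²) = 11 + 2×12.7×2.147 = 65.54 ft.
Hydraulic radius R = A/P = 446.2/65.54 = 6.808 ft.
From Manning's equation, V = (1.486/n) R^(2/3) S^(1/2) = (1.486/0.028) × 6.808^(2/3) × 0.01299^(1/2) = 21.7 ft/s.

V = 21.7 ft/s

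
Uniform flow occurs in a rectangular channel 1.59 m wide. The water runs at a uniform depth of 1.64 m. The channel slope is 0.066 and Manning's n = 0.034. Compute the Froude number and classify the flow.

supercritical

Flow area A = b·y = 1.59 × 1.64 = 2.608 m². Wetted perimeter P = b + 2y = 1.59 + 2×1.64 = 4.87 m.
Hydraulic radius R = A/P = 2.608/4.87 = 0.5354 m.
V = (1/n) R^(2/3) √S = (1/0.034) × 0.5354^(2/3) × √0.066 = 4.982 m/s. Hydraulic depth D_h = A/T = 2.608/1.59 = 1.64 m.
Froude number Fr = V/√(g·D_h) = 4.982/√(9.81×1.64) = 1.24, which is greater than 1, so the flow is supercritical.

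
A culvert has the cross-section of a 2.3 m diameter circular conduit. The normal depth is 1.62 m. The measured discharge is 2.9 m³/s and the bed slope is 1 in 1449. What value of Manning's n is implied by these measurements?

For a circular section of diameter D = 2.3 m at depth y = 1.62 m, the central angle is θ = 2 arccos(1 − 2y/D) = 3.984 rad. Then A = (D²/8)(θ − sin θ) = 3.127 m² and P = Dθ/2 = 4.581 m.
Hydraulic radius R = A/P = 3.127/4.581 = 0.6827 m.
Rearranging Manning's equation: n = (1/Q) A R^(2/3) S^(1/2) = (1/2.9) × 3.127 × 0.6827^(2/3) × √0.0006901 = 0.022.

n = 0.022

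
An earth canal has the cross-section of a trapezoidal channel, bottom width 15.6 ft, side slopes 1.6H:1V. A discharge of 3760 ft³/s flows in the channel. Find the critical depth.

y_c = 8.98 ft

At critical depth, Q² T / (g A³) = 1, i.e. A³/T = Q²/g = 3760²/32.2 = 439100.
Trying y = 7.82 ft: A³/T = 261500 — short.
Trying y = 8.98 ft: A³/T = 439600 — ≈ 439100.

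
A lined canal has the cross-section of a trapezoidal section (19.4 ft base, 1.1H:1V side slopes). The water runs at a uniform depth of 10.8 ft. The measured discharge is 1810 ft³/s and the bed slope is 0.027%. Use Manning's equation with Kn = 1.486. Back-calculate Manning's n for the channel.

With bottom width b = 19.4 ft and side slope z = 1.1: A = (b + zy)y = (19.4 + 1.1×10.8)×10.8 = 337.8 ft²; P = b + 2y√(1+z²) = 19.4 + 2×10.8×1.487 = 51.51 ft.
Hydraulic radius R = A/P = 337.8/51.51 = 6.558 ft.
Rearranging Manning's equation: n = (1.486/Q) A R^(2/3) S^(1/2) = (1.486/1810) × 337.8 × 6.558^(2/3) × √0.00027 = 0.016.

n = 0.016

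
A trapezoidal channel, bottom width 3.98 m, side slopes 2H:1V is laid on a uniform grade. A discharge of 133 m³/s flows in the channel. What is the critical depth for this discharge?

At critical depth, Q² T / (g A³) = 1, i.e. A³/T = Q²/g = 133²/9.81 = 1803.
At y = 3.47 m: A³/T = 3046 — over.
At y = 2.36 m: A³/T = 645 — short.
At y = 3.05 m: A³/T = 1796 — close enough.

y_c = 3.05 m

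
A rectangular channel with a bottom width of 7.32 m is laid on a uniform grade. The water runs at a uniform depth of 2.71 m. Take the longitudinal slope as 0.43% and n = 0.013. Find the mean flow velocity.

Flow area A = b·y = 7.32 × 2.71 = 19.84 m². Wetted perimeter P = b + 2y = 7.32 + 2×2.71 = 12.74 m.
Hydraulic radius R = A/P = 19.84/12.74 = 1.557 m.
From Manning's equation, V = (1/n) R^(2/3) S^(1/2) = (1/0.013) × 1.557^(2/3) × 0.0043^(1/2) = 6.78 m/s.

V = 6.78 m/s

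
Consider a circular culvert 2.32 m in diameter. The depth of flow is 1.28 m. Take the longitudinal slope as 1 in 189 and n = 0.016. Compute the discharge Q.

For a circular section of diameter D = 2.32 m at depth y = 1.28 m, the central angle is θ = 2 arccos(1 − 2y/D) = 3.349 rad. Then A = (D²/8)(θ − sin θ) = 2.392 m² and P = Dθ/2 = 3.885 m.
Hydraulic radius R = A/P = 2.392/3.885 = 0.6156 m.
Manning's equation: Q = (1/n) A R^(2/3) S^(1/2) = (1/0.016) × 2.392 × 0.6156^(2/3) × 0.005291^(1/2) = 7.87 m³/s.

Q = 7.87 m³/s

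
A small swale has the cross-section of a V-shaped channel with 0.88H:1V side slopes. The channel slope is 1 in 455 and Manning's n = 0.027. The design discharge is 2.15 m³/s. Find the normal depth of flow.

Manning's equation rearranged: A R^(2/3) = nQ / (1·√S) = 0.027 × 2.15 / (√0.002198) = 1.238.
Try y = 1.72 m: A R^(2/3) = 1.786 — over.
Try y = 1.28 m: A R^(2/3) = 0.8122 — short.
Try y = 1.5 m: A R^(2/3) = 1.24 — close enough.

y_n = 1.5 m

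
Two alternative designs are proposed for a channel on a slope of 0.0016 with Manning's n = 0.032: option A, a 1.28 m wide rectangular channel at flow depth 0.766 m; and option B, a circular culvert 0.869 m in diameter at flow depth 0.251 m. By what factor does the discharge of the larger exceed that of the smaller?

Channel A: Flow area A = b·y = 1.28 × 0.766 = 0.9805 m². Wetted perimeter P = b + 2y = 1.28 + 2×0.766 = 2.812 m. Hydraulic radius R = A/P = 0.9805/2.812 = 0.3487 m. Q_A = (1/0.032)·0.9805·0.3487^(2/3)·√0.0016 = 0.6072 m³/s.
Channel B: For a circular section of diameter D = 0.869 m at depth y = 0.251 m, the central angle is θ = 2 arccos(1 − 2y/D) = 2.27 rad. Then A = (D²/8)(θ − sin θ) = 0.142 m² and P = Dθ/2 = 0.9861 m. Hydraulic radius R = A/P = 0.142/0.9861 = 0.144 m. Q_B = (1/0.032)·0.142·0.144^(2/3)·√0.0016 = 0.04874 m³/s.
The larger discharge is 0.6072 m³/s and the smaller is 0.04874 m³/s; the ratio is 12.5.

12.5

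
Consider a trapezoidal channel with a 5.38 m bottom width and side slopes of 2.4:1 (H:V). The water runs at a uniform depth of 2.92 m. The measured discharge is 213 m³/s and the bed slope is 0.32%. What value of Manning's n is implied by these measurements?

n = 0.014

With bottom width b = 5.38 m and side slope z = 2.4: A = (b + zy)y = (5.38 + 2.4×2.92)×2.92 = 36.17 m²; P = b + 2y√(1+z²) = 5.38 + 2×2.92×2.6 = 20.56 m.
Hydraulic radius R = A/P = 36.17/20.56 = 1.759 m.
Rearranging Manning's equation: n = (1/Q) A R^(2/3) S^(1/2) = (1/213) × 36.17 × 1.759^(2/3) × √0.0032 = 0.014.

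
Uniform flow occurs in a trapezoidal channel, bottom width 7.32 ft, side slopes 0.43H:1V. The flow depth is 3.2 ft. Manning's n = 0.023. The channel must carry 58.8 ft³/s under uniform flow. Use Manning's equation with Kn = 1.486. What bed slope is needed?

S = 0.00044

With bottom width b = 7.32 ft and side slope z = 0.43: A = (b + zy)y = (7.32 + 0.43×3.2)×3.2 = 27.83 ft²; P = b + 2y√(1+z²) = 7.32 + 2×3.2×1.089 = 14.29 ft.
Hydraulic radius R = A/P = 27.83/14.29 = 1.948 ft.
From Manning's equation, S = [nQ / (1.486 A R^(2/3))]² = [0.023 × 58.8 / (1.486 × 27.83 × 1.948^(2/3))]² = 0.00044.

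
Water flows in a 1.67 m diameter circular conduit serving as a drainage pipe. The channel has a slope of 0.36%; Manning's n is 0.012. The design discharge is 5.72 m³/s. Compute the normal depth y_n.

y_n = 1.28 m

Manning's equation rearranged: A R^(2/3) = nQ / (1·√S) = 0.012 × 5.72 / (√0.0036) = 1.144.
Try y = 0.991 m: A R^(2/3) = 0.8082 — low.
Try y = 1.41 m: A R^(2/3) = 1.254 — high.
Try y = 1.28 m: A R^(2/3) = 1.144 — ≈ 1.144.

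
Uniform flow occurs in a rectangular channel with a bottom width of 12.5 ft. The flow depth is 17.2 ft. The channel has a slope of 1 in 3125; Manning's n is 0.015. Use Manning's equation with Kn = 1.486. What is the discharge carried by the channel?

Flow area A = b·y = 12.5 × 17.2 = 215 ft². Wetted perimeter P = b + 2y = 12.5 + 2×17.2 = 46.9 ft.
Hydraulic radius R = A/P = 215/46.9 = 4.584 ft.
Manning's equation: Q = (1.486/n) A R^(2/3) S^(1/2) = (1.486/0.015) × 215 × 4.584^(2/3) × 0.00032^(1/2) = 1050 ft³/s.

Q = 1050 ft³/s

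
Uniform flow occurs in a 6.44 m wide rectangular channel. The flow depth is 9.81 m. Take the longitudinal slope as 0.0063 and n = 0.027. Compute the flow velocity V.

V = 5.31 m/s

Flow area A = b·y = 6.44 × 9.81 = 63.18 m². Wetted perimeter P = b + 2y = 6.44 + 2×9.81 = 26.06 m.
Hydraulic radius R = A/P = 63.18/26.06 = 2.424 m.
From Manning's equation, V = (1/n) R^(2/3) S^(1/2) = (1/0.027) × 2.424^(2/3) × 0.0063^(1/2) = 5.31 m/s.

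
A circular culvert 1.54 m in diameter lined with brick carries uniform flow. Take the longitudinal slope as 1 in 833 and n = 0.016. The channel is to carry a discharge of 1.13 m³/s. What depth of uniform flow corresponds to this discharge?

Manning's equation rearranged: A R^(2/3) = nQ / (1·√S) = 0.016 × 1.13 / (√0.0012) = 0.5218.
Try y = 0.864 m: A R^(2/3) = 0.5961 — over.
Try y = 0.695 m: A R^(2/3) = 0.4127 — short.
Try y = 0.797 m: A R^(2/3) = 0.5223 — matches.

y_n = 0.797 m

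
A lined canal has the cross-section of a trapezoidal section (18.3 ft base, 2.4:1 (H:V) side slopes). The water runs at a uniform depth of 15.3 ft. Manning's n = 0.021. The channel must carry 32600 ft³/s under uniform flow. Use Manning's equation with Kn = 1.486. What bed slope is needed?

S = 0.017

With bottom width b = 18.3 ft and side slope z = 2.4: A = (b + zy)y = (18.3 + 2.4×15.3)×15.3 = 841.8 ft²; P = b + 2y√(1+z²) = 18.3 + 2×15.3×2.6 = 97.86 ft.
Hydraulic radius R = A/P = 841.8/97.86 = 8.602 ft.
From Manning's equation, S = [nQ / (1.486 A R^(2/3))]² = [0.021 × 32600 / (1.486 × 841.8 × 8.602^(2/3))]² = 0.017.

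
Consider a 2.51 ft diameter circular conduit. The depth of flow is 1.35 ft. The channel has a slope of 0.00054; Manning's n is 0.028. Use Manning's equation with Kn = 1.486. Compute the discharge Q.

Q = 2.53 ft³/s

For a circular section of diameter D = 2.51 ft at depth y = 1.35 ft, the central angle is θ = 2 arccos(1 − 2y/D) = 3.293 rad. Then A = (D²/8)(θ − sin θ) = 2.712 ft² and P = Dθ/2 = 4.133 ft.
Hydraulic radius R = A/P = 2.712/4.133 = 0.6563 ft.
Manning's equation: Q = (1.486/n) A R^(2/3) S^(1/2) = (1.486/0.028) × 2.712 × 0.6563^(2/3) × 0.00054^(1/2) = 2.53 ft³/s.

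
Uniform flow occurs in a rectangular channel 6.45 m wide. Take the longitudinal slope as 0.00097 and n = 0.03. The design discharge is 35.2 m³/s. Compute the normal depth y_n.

Manning's equation rearranged: A R^(2/3) = nQ / (1·√S) = 0.03 × 35.2 / (√0.00097) = 33.91.
Try y = 3.26 m: A R^(2/3) = 29.02 — low.
Try y = 4.68 m: A R^(2/3) = 46.46 — high.
Try y = 3.67 m: A R^(2/3) = 33.94 — ≈ 33.91.

y_n = 3.67 m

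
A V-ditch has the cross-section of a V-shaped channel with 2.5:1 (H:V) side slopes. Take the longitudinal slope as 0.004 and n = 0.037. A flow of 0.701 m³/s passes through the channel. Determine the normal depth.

y_n = 0.615 m

Manning's equation rearranged: A R^(2/3) = nQ / (1·√S) = 0.037 × 0.701 / (√0.004) = 0.4101.
Try y = 0.701 m: A R^(2/3) = 0.5812 — over.
Try y = 0.433 m: A R^(2/3) = 0.1608 — short.
Try y = 0.615 m: A R^(2/3) = 0.41 — close enough.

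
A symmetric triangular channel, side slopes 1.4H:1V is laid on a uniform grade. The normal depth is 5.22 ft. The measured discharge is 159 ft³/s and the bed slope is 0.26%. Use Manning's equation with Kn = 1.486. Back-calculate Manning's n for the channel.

For a triangular section with side slope z = 1.4: A = zy² = 1.4×5.22² = 38.15 ft²; P = 2y√(1+z²) = 2×5.22×1.72 = 17.96 ft.
Hydraulic radius R = A/P = 38.15/17.96 = 2.124 ft.
Rearranging Manning's equation: n = (1.486/Q) A R^(2/3) S^(1/2) = (1.486/159) × 38.15 × 2.124^(2/3) × √0.0026 = 0.03.

n = 0.03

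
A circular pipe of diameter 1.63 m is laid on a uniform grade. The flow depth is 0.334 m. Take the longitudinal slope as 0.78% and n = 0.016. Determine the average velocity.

For a circular section of diameter D = 1.63 m at depth y = 0.334 m, the central angle is θ = 2 arccos(1 − 2y/D) = 1.879 rad. Then A = (D²/8)(θ − sin θ) = 0.3076 m² and P = Dθ/2 = 1.531 m.
Hydraulic radius R = A/P = 0.3076/1.531 = 0.2009 m.
From Manning's equation, V = (1/n) R^(2/3) S^(1/2) = (1/0.016) × 0.2009^(2/3) × 0.0078^(1/2) = 1.89 m/s.

V = 1.89 m/s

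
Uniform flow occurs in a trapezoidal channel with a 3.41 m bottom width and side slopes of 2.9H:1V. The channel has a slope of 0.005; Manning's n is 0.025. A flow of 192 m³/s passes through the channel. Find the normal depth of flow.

y_n = 3.39 m

Manning's equation rearranged: A R^(2/3) = nQ / (1·√S) = 0.025 × 192 / (√0.005) = 67.88.
At y = 4.28 m: A R^(2/3) = 117.4 — over.
At y = 2.48 m: A R^(2/3) = 33.09 — short.
At y = 3.39 m: A R^(2/3) = 67.75 — ≈ 67.88.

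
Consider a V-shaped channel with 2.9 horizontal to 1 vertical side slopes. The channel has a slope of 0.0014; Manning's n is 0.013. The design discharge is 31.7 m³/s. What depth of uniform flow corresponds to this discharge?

y_n = 1.99 m

Manning's equation rearranged: A R^(2/3) = nQ / (1·√S) = 0.013 × 31.7 / (√0.0014) = 11.01.
Try y = 2.37 m: A R^(2/3) = 17.57 — over.
Try y = 1.76 m: A R^(2/3) = 7.946 — short.
Try y = 1.99 m: A R^(2/3) = 11.03 — matches.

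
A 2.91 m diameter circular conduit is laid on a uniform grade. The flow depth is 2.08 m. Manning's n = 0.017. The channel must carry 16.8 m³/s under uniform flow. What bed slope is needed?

For a circular section of diameter D = 2.91 m at depth y = 2.08 m, the central angle is θ = 2 arccos(1 − 2y/D) = 4.03 rad. Then A = (D²/8)(θ − sin θ) = 5.087 m² and P = Dθ/2 = 5.863 m.
Hydraulic radius R = A/P = 5.087/5.863 = 0.8676 m.
From Manning's equation, S = [nQ / (1 A R^(2/3))]² = [0.017 × 16.8 / (1 × 5.087 × 0.8676^(2/3))]² = 0.00381.

S = 0.00381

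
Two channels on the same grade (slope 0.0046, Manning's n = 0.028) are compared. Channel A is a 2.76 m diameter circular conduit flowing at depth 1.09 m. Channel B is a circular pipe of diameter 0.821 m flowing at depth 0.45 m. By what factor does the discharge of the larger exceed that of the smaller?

Channel A: For a circular section of diameter D = 2.76 m at depth y = 1.09 m, the central angle is θ = 2 arccos(1 − 2y/D) = 2.718 rad. Then A = (D²/8)(θ − sin θ) = 2.197 m² and P = Dθ/2 = 3.751 m. Hydraulic radius R = A/P = 2.197/3.751 = 0.5857 m. Q_A = (1/0.028)·2.197·0.5857^(2/3)·√0.0046 = 3.725 m³/s.
Channel B: For a circular section of diameter D = 0.821 m at depth y = 0.45 m, the central angle is θ = 2 arccos(1 − 2y/D) = 3.334 rad. Then A = (D²/8)(θ − sin θ) = 0.2971 m² and P = Dθ/2 = 1.369 m. Hydraulic radius R = A/P = 0.2971/1.369 = 0.217 m. Q_B = (1/0.028)·0.2971·0.217^(2/3)·√0.0046 = 0.2599 m³/s.
The larger discharge is 3.725 m³/s and the smaller is 0.2599 m³/s; the ratio is 14.3.

14.3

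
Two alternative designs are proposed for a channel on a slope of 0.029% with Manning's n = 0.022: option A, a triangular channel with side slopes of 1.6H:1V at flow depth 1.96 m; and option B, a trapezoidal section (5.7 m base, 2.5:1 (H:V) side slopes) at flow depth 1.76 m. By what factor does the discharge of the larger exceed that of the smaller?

3.64

Channel A: For a triangular section with side slope z = 1.6: A = zy² = 1.6×1.96² = 6.147 m²; P = 2y√(1+z²) = 2×1.96×1.887 = 7.396 m. Hydraulic radius R = A/P = 6.147/7.396 = 0.831 m. Q_A = (1/0.022)·6.147·0.831^(2/3)·√0.00029 = 4.206 m³/s.
Channel B: With bottom width b = 5.7 m and side slope z = 2.5: A = (b + zy)y = (5.7 + 2.5×1.76)×1.76 = 17.78 m²; P = b + 2y√(1+z²) = 5.7 + 2×1.76×2.693 = 15.18 m. Hydraulic radius R = A/P = 17.78/15.18 = 1.171 m. Q_B = (1/0.022)·17.78·1.171^(2/3)·√0.00029 = 15.29 m³/s.
The larger discharge is 15.29 m³/s and the smaller is 4.206 m³/s; the ratio is 3.64.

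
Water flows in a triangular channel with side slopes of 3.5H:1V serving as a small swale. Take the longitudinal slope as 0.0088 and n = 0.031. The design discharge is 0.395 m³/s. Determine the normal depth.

Manning's equation rearranged: A R^(2/3) = nQ / (1·√S) = 0.031 × 0.395 / (√0.0088) = 0.1305.
Trying y = 0.383 m: A R^(2/3) = 0.1662 — over.
Trying y = 0.35 m: A R^(2/3) = 0.1307 — matches.

y_n = 0.35 m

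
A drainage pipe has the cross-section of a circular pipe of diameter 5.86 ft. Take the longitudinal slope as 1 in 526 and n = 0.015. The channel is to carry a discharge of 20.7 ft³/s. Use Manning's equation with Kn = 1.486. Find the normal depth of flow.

Manning's equation rearranged: A R^(2/3) = nQ / (1.486·√S) = 0.015 × 20.7 / (1.486 × √0.001901) = 4.792.
Trying y = 1.75 ft: A R^(2/3) = 6.753 — high.
Trying y = 1.26 ft: A R^(2/3) = 3.526 — low.
Trying y = 1.47 ft: A R^(2/3) = 4.798 — ≈ 4.792.

y_n = 1.47 ft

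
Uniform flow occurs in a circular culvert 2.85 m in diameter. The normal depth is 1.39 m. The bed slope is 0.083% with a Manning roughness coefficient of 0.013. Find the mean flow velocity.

V = 1.75 m/s

For a circular section of diameter D = 2.85 m at depth y = 1.39 m, the central angle is θ = 2 arccos(1 − 2y/D) = 3.092 rad. Then A = (D²/8)(θ − sin θ) = 3.09 m² and P = Dθ/2 = 4.407 m.
Hydraulic radius R = A/P = 3.09/4.407 = 0.7012 m.
From Manning's equation, V = (1/n) R^(2/3) S^(1/2) = (1/0.013) × 0.7012^(2/3) × 0.00083^(1/2) = 1.75 m/s.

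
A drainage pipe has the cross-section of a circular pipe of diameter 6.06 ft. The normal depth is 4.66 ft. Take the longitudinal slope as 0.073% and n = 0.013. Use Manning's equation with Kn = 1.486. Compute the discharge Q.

Q = 110 ft³/s

For a circular section of diameter D = 6.06 ft at depth y = 4.66 ft, the central angle is θ = 2 arccos(1 − 2y/D) = 4.278 rad. Then A = (D²/8)(θ − sin θ) = 23.8 ft² and P = Dθ/2 = 12.96 ft.
Hydraulic radius R = A/P = 23.8/12.96 = 1.836 ft.
Manning's equation: Q = (1.486/n) A R^(2/3) S^(1/2) = (1.486/0.013) × 23.8 × 1.836^(2/3) × 0.00073^(1/2) = 110 ft³/s.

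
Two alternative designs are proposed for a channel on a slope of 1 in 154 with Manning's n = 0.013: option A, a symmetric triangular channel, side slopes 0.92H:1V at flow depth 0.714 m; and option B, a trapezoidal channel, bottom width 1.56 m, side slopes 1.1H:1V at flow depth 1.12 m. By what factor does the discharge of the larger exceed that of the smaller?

12.8

Channel A: For a triangular section with side slope z = 0.92: A = zy² = 0.92×0.714² = 0.469 m²; P = 2y√(1+z²) = 2×0.714×1.359 = 1.94 m. Hydraulic radius R = A/P = 0.469/1.94 = 0.2417 m. Q_A = (1/0.013)·0.469·0.2417^(2/3)·√0.006494 = 1.128 m³/s.
Channel B: With bottom width b = 1.56 m and side slope z = 1.1: A = (b + zy)y = (1.56 + 1.1×1.12)×1.12 = 3.127 m²; P = b + 2y√(1+z²) = 1.56 + 2×1.12×1.487 = 4.89 m. Hydraulic radius R = A/P = 3.127/4.89 = 0.6395 m. Q_B = (1/0.013)·3.127·0.6395^(2/3)·√0.006494 = 14.39 m³/s.
The larger discharge is 14.39 m³/s and the smaller is 1.128 m³/s; the ratio is 12.8.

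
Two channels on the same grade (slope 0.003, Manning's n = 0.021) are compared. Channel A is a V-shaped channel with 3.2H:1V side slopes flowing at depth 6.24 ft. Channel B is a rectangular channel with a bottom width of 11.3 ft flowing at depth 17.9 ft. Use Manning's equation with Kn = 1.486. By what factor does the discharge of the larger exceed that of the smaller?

2.07

Channel A: For a triangular section with side slope z = 3.2: A = zy² = 3.2×6.24² = 124.6 ft²; P = 2y√(1+z²) = 2×6.24×3.353 = 41.84 ft. Hydraulic radius R = A/P = 124.6/41.84 = 2.978 ft. Q_A = (1.486/0.021)·124.6·2.978^(2/3)·√0.003 = 999.6 ft³/s.
Channel B: Flow area A = b·y = 11.3 × 17.9 = 202.3 ft². Wetted perimeter P = b + 2y = 11.3 + 2×17.9 = 47.1 ft. Hydraulic radius R = A/P = 202.3/47.1 = 4.294 ft. Q_B = (1.486/0.021)·202.3·4.294^(2/3)·√0.003 = 2071 ft³/s.
The larger discharge is 2071 ft³/s and the smaller is 999.6 ft³/s; the ratio is 2.07.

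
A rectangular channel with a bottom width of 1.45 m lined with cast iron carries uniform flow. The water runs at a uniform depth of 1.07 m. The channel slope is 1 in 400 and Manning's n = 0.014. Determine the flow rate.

Q = 3.17 m³/s

Flow area A = b·y = 1.45 × 1.07 = 1.552 m². Wetted perimeter P = b + 2y = 1.45 + 2×1.07 = 3.59 m.
Hydraulic radius R = A/P = 1.552/3.59 = 0.4322 m.
Manning's equation: Q = (1/n) A R^(2/3) S^(1/2) = (1/0.014) × 1.552 × 0.4322^(2/3) × 0.0025^(1/2) = 3.17 m³/s.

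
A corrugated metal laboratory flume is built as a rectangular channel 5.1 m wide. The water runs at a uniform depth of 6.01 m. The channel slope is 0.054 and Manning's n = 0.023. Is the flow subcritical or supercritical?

supercritical

Flow area A = b·y = 5.1 × 6.01 = 30.65 m². Wetted perimeter P = b + 2y = 5.1 + 2×6.01 = 17.12 m.
Hydraulic radius R = A/P = 30.65/17.12 = 1.79 m.
V = (1/n) R^(2/3) √S = (1/0.023) × 1.79^(2/3) × √0.054 = 14.9 m/s. Hydraulic depth D_h = A/T = 30.65/5.1 = 6.01 m.
Froude number Fr = V/√(g·D_h) = 14.9/√(9.81×6.01) = 1.94, which is greater than 1, so the flow is supercritical.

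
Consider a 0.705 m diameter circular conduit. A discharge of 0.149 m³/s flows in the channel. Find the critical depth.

y_c = 0.236 m

At critical depth, Q² T / (g A³) = 1, i.e. A³/T = Q²/g = 0.149²/9.81 = 0.002263.
At y = 0.274 m: A³/T = 0.004018 — too large.
At y = 0.236 m: A³/T = 0.00226 — ≈ 0.002263.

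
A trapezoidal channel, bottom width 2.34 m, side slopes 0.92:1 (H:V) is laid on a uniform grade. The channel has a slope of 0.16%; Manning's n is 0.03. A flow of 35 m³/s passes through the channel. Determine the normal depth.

Manning's equation rearranged: A R^(2/3) = nQ / (1·√S) = 0.03 × 35 / (√0.0016) = 26.25.
Trying y = 3.06 m: A R^(2/3) = 20.49 — low.
Trying y = 3.84 m: A R^(2/3) = 32.94 — high.
Trying y = 3.45 m: A R^(2/3) = 26.28 — close enough.

y_n = 3.45 m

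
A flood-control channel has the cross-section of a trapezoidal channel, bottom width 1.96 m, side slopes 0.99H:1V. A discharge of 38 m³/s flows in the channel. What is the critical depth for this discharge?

y_c = 2.32 m

At critical depth, Q² T / (g A³) = 1, i.e. A³/T = Q²/g = 38²/9.81 = 147.2.
Trying y = 2.88 m: A³/T = 347.2 — over.
Trying y = 2.04 m: A³/T = 89.19 — short.
Trying y = 2.32 m: A³/T = 147 — matches.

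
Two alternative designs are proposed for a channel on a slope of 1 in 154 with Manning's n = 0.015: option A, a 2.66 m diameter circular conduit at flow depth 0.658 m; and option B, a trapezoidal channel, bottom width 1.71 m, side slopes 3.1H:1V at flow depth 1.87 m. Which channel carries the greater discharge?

Channel A: For a circular section of diameter D = 2.66 m at depth y = 0.658 m, the central angle is θ = 2 arccos(1 − 2y/D) = 2.082 rad. Then A = (D²/8)(θ − sin θ) = 1.07 m² and P = Dθ/2 = 2.769 m. Hydraulic radius R = A/P = 1.07/2.769 = 0.3865 m. Q_A = (1/0.015)·1.07·0.3865^(2/3)·√0.006494 = 3.051 m³/s.
Channel B: With bottom width b = 1.71 m and side slope z = 3.1: A = (b + zy)y = (1.71 + 3.1×1.87)×1.87 = 14.04 m²; P = b + 2y√(1+z²) = 1.71 + 2×1.87×3.257 = 13.89 m. Hydraulic radius R = A/P = 14.04/13.89 = 1.01 m. Q_B = (1/0.015)·14.04·1.01^(2/3)·√0.006494 = 75.94 m³/s.
Q_A = 3.051 m³/s vs Q_B = 75.94 m³/s, so channel B carries more.

channel B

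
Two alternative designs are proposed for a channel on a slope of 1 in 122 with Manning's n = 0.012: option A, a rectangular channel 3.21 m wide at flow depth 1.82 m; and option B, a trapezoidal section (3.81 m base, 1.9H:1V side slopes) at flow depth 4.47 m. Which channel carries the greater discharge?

Channel A: Flow area A = b·y = 3.21 × 1.82 = 5.842 m². Wetted perimeter P = b + 2y = 3.21 + 2×1.82 = 6.85 m. Hydraulic radius R = A/P = 5.842/6.85 = 0.8529 m. Q_A = (1/0.012)·5.842·0.8529^(2/3)·√0.008197 = 39.64 m³/s.
Channel B: With bottom width b = 3.81 m and side slope z = 1.9: A = (b + zy)y = (3.81 + 1.9×4.47)×4.47 = 54.99 m²; P = b + 2y√(1+z²) = 3.81 + 2×4.47×2.147 = 23 m. Hydraulic radius R = A/P = 54.99/23 = 2.391 m. Q_B = (1/0.012)·54.99·2.391^(2/3)·√0.008197 = 741.8 m³/s.
Q_A = 39.64 m³/s vs Q_B = 741.8 m³/s, so channel B carries more.

channel B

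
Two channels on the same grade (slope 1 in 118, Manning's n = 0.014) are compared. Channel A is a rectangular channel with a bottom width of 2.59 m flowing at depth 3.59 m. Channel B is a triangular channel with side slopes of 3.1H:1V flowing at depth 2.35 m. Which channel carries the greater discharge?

channel B

Channel A: Flow area A = b·y = 2.59 × 3.59 = 9.298 m². Wetted perimeter P = b + 2y = 2.59 + 2×3.59 = 9.77 m. Hydraulic radius R = A/P = 9.298/9.77 = 0.9517 m. Q_A = (1/0.014)·9.298·0.9517^(2/3)·√0.008475 = 59.16 m³/s.
Channel B: For a triangular section with side slope z = 3.1: A = zy² = 3.1×2.35² = 17.12 m²; P = 2y√(1+z²) = 2×2.35×3.257 = 15.31 m. Hydraulic radius R = A/P = 17.12/15.31 = 1.118 m. Q_B = (1/0.014)·17.12·1.118^(2/3)·√0.008475 = 121.3 m³/s.
Q_A = 59.16 m³/s vs Q_B = 121.3 m³/s, so channel B carries more.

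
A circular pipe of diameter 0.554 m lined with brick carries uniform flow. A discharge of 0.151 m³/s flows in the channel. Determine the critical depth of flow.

y_c = 0.256 m

At critical depth, Q² T / (g A³) = 1, i.e. A³/T = Q²/g = 0.151²/9.81 = 0.002324.
At y = 0.178 m: A³/T = 0.0005779 — too small.
At y = 0.256 m: A³/T = 0.002338 — ≈ 0.002324.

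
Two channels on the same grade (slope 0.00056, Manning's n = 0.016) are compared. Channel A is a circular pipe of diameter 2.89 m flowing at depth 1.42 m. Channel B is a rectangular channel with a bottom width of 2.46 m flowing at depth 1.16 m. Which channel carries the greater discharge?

Channel A: For a circular section of diameter D = 2.89 m at depth y = 1.42 m, the central angle is θ = 2 arccos(1 − 2y/D) = 3.107 rad. Then A = (D²/8)(θ − sin θ) = 3.208 m² and P = Dθ/2 = 4.49 m. Hydraulic radius R = A/P = 3.208/4.49 = 0.7145 m. Q_A = (1/0.016)·3.208·0.7145^(2/3)·√0.00056 = 3.791 m³/s.
Channel B: Flow area A = b·y = 2.46 × 1.16 = 2.854 m². Wetted perimeter P = b + 2y = 2.46 + 2×1.16 = 4.78 m. Hydraulic radius R = A/P = 2.854/4.78 = 0.597 m. Q_B = (1/0.016)·2.854·0.597^(2/3)·√0.00056 = 2.992 m³/s.
Q_A = 3.791 m³/s vs Q_B = 2.992 m³/s, so channel A carries more.

channel A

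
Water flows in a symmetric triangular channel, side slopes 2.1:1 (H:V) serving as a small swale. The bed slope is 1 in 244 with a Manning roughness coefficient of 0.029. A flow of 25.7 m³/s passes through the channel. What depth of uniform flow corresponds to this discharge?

Manning's equation rearranged: A R^(2/3) = nQ / (1·√S) = 0.029 × 25.7 / (√0.004098) = 11.64.
At y = 1.8 m: A R^(2/3) = 5.925 — low.
At y = 2.71 m: A R^(2/3) = 17.64 — high.
At y = 2.32 m: A R^(2/3) = 11.66 — matches.

y_n = 2.32 m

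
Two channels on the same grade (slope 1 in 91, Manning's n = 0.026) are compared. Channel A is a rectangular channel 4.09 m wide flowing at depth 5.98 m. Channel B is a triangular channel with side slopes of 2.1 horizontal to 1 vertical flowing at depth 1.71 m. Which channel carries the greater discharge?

Channel A: Flow area A = b·y = 4.09 × 5.98 = 24.46 m². Wetted perimeter P = b + 2y = 4.09 + 2×5.98 = 16.05 m. Hydraulic radius R = A/P = 24.46/16.05 = 1.524 m. Q_A = (1/0.026)·24.46·1.524^(2/3)·√0.01099 = 130.6 m³/s.
Channel B: For a triangular section with side slope z = 2.1: A = zy² = 2.1×1.71² = 6.141 m²; P = 2y√(1+z²) = 2×1.71×2.326 = 7.955 m. Hydraulic radius R = A/P = 6.141/7.955 = 0.7719 m. Q_B = (1/0.026)·6.141·0.7719^(2/3)·√0.01099 = 20.83 m³/s.
Q_A = 130.6 m³/s vs Q_B = 20.83 m³/s, so channel A carries more.

channel A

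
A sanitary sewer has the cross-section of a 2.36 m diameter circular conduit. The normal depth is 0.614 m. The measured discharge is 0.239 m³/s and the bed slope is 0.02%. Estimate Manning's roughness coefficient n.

n = 0.027

For a circular section of diameter D = 2.36 m at depth y = 0.614 m, the central angle is θ = 2 arccos(1 − 2y/D) = 2.141 rad. Then A = (D²/8)(θ − sin θ) = 0.9046 m² and P = Dθ/2 = 2.526 m.
Hydraulic radius R = A/P = 0.9046/2.526 = 0.358 m.
Rearranging Manning's equation: n = (1/Q) A R^(2/3) S^(1/2) = (1/0.239) × 0.9046 × 0.358^(2/3) × √0.0002 = 0.027.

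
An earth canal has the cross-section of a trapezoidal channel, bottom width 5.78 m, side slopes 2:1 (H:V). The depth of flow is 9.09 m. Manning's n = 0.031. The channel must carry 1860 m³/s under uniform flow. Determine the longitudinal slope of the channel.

With bottom width b = 5.78 m and side slope z = 2: A = (b + zy)y = (5.78 + 2×9.09)×9.09 = 217.8 m²; P = b + 2y√(1+z²) = 5.78 + 2×9.09×2.236 = 46.43 m.
Hydraulic radius R = A/P = 217.8/46.43 = 4.691 m.
From Manning's equation, S = [nQ / (1 A R^(2/3))]² = [0.031 × 1860 / (1 × 217.8 × 4.691^(2/3))]² = 0.00893.

S = 0.00893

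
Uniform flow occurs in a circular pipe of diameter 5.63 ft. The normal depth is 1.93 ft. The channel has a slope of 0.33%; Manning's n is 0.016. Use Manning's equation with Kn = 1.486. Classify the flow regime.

subcritical

For a circular section of diameter D = 5.63 ft at depth y = 1.93 ft, the central angle is θ = 2 arccos(1 − 2y/D) = 2.502 rad. Then A = (D²/8)(θ − sin θ) = 7.548 ft² and P = Dθ/2 = 7.043 ft.
Hydraulic radius R = A/P = 7.548/7.043 = 1.072 ft.
V = (1.486/n) R^(2/3) √S = (1.486/0.016) × 1.072^(2/3) × √0.0033 = 5.587 ft/s. Hydraulic depth D_h = A/T = 7.548/5.345 = 1.412 ft.
Froude number Fr = V/√(g·D_h) = 5.587/√(32.2×1.412) = 0.829, which is less than 1, so the flow is subcritical.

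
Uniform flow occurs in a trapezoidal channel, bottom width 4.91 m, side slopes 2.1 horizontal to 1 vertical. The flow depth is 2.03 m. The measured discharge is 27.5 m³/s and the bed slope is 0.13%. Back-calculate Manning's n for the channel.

n = 0.029

With bottom width b = 4.91 m and side slope z = 2.1: A = (b + zy)y = (4.91 + 2.1×2.03)×2.03 = 18.62 m²; P = b + 2y√(1+z²) = 4.91 + 2×2.03×2.326 = 14.35 m.
Hydraulic radius R = A/P = 18.62/14.35 = 1.297 m.
Rearranging Manning's equation: n = (1/Q) A R^(2/3) S^(1/2) = (1/27.5) × 18.62 × 1.297^(2/3) × √0.0013 = 0.029.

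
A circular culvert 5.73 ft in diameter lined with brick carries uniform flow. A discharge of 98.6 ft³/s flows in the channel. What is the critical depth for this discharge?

y_c = 2.71 ft

At critical depth, Q² T / (g A³) = 1, i.e. A³/T = Q²/g = 98.6²/32.2 = 301.9.
At y = 1.92 ft: A³/T = 80.46 — too small.
At y = 2.71 ft: A³/T = 302.4 — matches.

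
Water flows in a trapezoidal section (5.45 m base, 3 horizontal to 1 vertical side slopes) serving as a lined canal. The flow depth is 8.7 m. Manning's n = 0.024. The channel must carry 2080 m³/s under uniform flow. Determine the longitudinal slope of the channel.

With bottom width b = 5.45 m and side slope z = 3: A = (b + zy)y = (5.45 + 3×8.7)×8.7 = 274.5 m²; P = b + 2y√(1+z²) = 5.45 + 2×8.7×3.162 = 60.47 m.
Hydraulic radius R = A/P = 274.5/60.47 = 4.539 m.
From Manning's equation, S = [nQ / (1 A R^(2/3))]² = [0.024 × 2080 / (1 × 274.5 × 4.539^(2/3))]² = 0.0044.

S = 0.0044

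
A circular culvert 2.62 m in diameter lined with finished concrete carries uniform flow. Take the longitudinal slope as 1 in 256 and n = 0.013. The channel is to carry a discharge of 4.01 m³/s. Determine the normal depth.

Manning's equation rearranged: A R^(2/3) = nQ / (1·√S) = 0.013 × 4.01 / (√0.003906) = 0.8341.
Try y = 0.892 m: A R^(2/3) = 1.015 — too large.
Try y = 0.805 m: A R^(2/3) = 0.8339 — close enough.

y_n = 0.805 m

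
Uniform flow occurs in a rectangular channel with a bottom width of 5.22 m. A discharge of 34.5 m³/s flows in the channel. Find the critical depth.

For a rectangular channel, critical depth y_c = (q²/g)^(1/3) where q = Q/b = 34.5/5.22 = 6.609 m²/s.
So y_c = (6.609²/9.81)^(1/3) = 1.65 m.

y_c = 1.65 m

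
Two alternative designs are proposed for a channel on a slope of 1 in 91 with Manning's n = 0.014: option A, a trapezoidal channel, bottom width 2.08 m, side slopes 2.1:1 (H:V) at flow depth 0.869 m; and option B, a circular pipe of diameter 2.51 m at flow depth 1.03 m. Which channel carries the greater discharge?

Channel A: With bottom width b = 2.08 m and side slope z = 2.1: A = (b + zy)y = (2.08 + 2.1×0.869)×0.869 = 3.393 m²; P = b + 2y√(1+z²) = 2.08 + 2×0.869×2.326 = 6.122 m. Hydraulic radius R = A/P = 3.393/6.122 = 0.5542 m. Q_A = (1/0.014)·3.393·0.5542^(2/3)·√0.01099 = 17.14 m³/s.
Channel B: For a circular section of diameter D = 2.51 m at depth y = 1.03 m, the central angle is θ = 2 arccos(1 − 2y/D) = 2.781 rad. Then A = (D²/8)(θ − sin θ) = 1.912 m² and P = Dθ/2 = 3.49 m. Hydraulic radius R = A/P = 1.912/3.49 = 0.5479 m. Q_B = (1/0.014)·1.912·0.5479^(2/3)·√0.01099 = 9.588 m³/s.
Q_A = 17.14 m³/s vs Q_B = 9.588 m³/s, so channel A carries more.

channel A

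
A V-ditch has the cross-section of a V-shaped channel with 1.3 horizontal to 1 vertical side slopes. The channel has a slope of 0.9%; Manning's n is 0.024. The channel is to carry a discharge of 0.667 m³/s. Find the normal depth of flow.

y_n = 0.586 m

Manning's equation rearranged: A R^(2/3) = nQ / (1·√S) = 0.024 × 0.667 / (√0.009) = 0.1687.
Try y = 0.665 m: A R^(2/3) = 0.2363 — over.
Try y = 0.44 m: A R^(2/3) = 0.07856 — short.
Try y = 0.586 m: A R^(2/3) = 0.1687 — ≈ 0.1687.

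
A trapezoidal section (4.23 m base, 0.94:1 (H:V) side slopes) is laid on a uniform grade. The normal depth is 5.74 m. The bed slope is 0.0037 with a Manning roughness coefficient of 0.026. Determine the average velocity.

With bottom width b = 4.23 m and side slope z = 0.94: A = (b + zy)y = (4.23 + 0.94×5.74)×5.74 = 55.25 m²; P = b + 2y√(1+z²) = 4.23 + 2×5.74×1.372 = 19.99 m.
Hydraulic radius R = A/P = 55.25/19.99 = 2.765 m.
From Manning's equation, V = (1/n) R^(2/3) S^(1/2) = (1/0.026) × 2.765^(2/3) × 0.0037^(1/2) = 4.61 m/s.

V = 4.61 m/s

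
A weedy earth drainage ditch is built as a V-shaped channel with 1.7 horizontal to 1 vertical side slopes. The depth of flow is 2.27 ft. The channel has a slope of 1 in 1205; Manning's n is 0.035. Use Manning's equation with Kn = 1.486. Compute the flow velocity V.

For a triangular section with side slope z = 1.7: A = zy² = 1.7×2.27² = 8.76 ft²; P = 2y√(1+z²) = 2×2.27×1.972 = 8.954 ft.
Hydraulic radius R = A/P = 8.76/8.954 = 0.9783 ft.
From Manning's equation, V = (1.486/n) R^(2/3) S^(1/2) = (1.486/0.035) × 0.9783^(2/3) × 0.0008299^(1/2) = 1.21 ft/s.

V = 1.21 ft/s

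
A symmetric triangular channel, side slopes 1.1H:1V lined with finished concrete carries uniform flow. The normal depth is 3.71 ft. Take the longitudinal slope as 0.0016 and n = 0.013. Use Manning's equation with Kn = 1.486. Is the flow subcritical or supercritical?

For a triangular section with side slope z = 1.1: A = zy² = 1.1×3.71² = 15.14 ft²; P = 2y√(1+z²) = 2×3.71×1.487 = 11.03 ft.
Hydraulic radius R = A/P = 15.14/11.03 = 1.373 ft.
V = (1.486/n) R^(2/3) √S = (1.486/0.013) × 1.373^(2/3) × √0.0016 = 5.647 ft/s. Hydraulic depth D_h = A/T = 15.14/8.162 = 1.855 ft.
Froude number Fr = V/√(g·D_h) = 5.647/√(32.2×1.855) = 0.731, which is less than 1, so the flow is subcritical.

subcritical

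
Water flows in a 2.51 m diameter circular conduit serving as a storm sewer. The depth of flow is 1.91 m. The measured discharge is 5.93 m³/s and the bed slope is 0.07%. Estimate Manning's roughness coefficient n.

For a circular section of diameter D = 2.51 m at depth y = 1.91 m, the central angle is θ = 2 arccos(1 − 2y/D) = 4.24 rad. Then A = (D²/8)(θ − sin θ) = 4.04 m² and P = Dθ/2 = 5.321 m.
Hydraulic radius R = A/P = 4.04/5.321 = 0.7593 m.
Rearranging Manning's equation: n = (1/Q) A R^(2/3) S^(1/2) = (1/5.93) × 4.04 × 0.7593^(2/3) × √0.0007 = 0.015.

n = 0.015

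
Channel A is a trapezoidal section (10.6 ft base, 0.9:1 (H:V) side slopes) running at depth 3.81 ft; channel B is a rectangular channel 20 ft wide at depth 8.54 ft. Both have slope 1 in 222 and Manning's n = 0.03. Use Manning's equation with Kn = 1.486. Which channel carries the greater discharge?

Channel A: With bottom width b = 10.6 ft and side slope z = 0.9: A = (b + zy)y = (10.6 + 0.9×3.81)×3.81 = 53.45 ft²; P = b + 2y√(1+z²) = 10.6 + 2×3.81×1.345 = 20.85 ft. Hydraulic radius R = A/P = 53.45/20.85 = 2.563 ft. Q_A = (1.486/0.03)·53.45·2.563^(2/3)·√0.004505 = 332.8 ft³/s.
Channel B: Flow area A = b·y = 20 × 8.54 = 170.8 ft². Wetted perimeter P = b + 2y = 20 + 2×8.54 = 37.08 ft. Hydraulic radius R = A/P = 170.8/37.08 = 4.606 ft. Q_B = (1.486/0.03)·170.8·4.606^(2/3)·√0.004505 = 1572 ft³/s.
Q_A = 332.8 ft³/s vs Q_B = 1572 ft³/s, so channel B carries more.

channel B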